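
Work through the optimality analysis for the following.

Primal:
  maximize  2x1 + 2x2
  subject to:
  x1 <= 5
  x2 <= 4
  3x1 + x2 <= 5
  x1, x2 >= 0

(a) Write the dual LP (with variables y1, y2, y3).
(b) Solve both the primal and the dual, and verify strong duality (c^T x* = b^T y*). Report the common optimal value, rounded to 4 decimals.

The standard primal-dual pair for 'max c^T x s.t. A x <= b, x >= 0' is:
  Dual:  min b^T y  s.t.  A^T y >= c,  y >= 0.

So the dual LP is:
  minimize  5y1 + 4y2 + 5y3
  subject to:
    y1 + 3y3 >= 2
    y2 + y3 >= 2
    y1, y2, y3 >= 0

Solving the primal: x* = (0.3333, 4).
  primal value c^T x* = 8.6667.
Solving the dual: y* = (0, 1.3333, 0.6667).
  dual value b^T y* = 8.6667.
Strong duality: c^T x* = b^T y*. Confirmed.

8.6667


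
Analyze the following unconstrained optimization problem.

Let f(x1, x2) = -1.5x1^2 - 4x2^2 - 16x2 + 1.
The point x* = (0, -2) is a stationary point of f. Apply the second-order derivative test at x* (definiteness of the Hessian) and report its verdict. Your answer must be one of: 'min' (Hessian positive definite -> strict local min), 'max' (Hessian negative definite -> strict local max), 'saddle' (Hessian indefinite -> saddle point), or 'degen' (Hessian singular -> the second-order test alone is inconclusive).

Compute the Hessian H = grad^2 f:
  H = [[-3, 0], [0, -8]]
Verify stationarity: grad f(x*) = H x* + g = (0, 0).
Eigenvalues of H: -8, -3.
Both eigenvalues < 0, so H is negative definite -> x* is a strict local max.

max


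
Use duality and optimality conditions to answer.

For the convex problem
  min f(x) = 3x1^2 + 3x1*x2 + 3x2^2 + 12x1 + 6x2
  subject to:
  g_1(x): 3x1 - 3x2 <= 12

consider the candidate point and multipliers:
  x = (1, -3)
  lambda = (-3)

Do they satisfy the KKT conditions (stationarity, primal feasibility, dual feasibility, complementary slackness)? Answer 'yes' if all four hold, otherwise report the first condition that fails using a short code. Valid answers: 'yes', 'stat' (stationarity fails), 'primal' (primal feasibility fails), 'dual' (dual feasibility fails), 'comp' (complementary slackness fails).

Gradient of f: grad f(x) = Q x + c = (9, -9)
Constraint values g_i(x) = a_i^T x - b_i:
  g_1((1, -3)) = 0
Stationarity residual: grad f(x) + sum_i lambda_i a_i = (0, 0)
  -> stationarity OK
Primal feasibility (all g_i <= 0): OK
Dual feasibility (all lambda_i >= 0): FAILS
Complementary slackness (lambda_i * g_i(x) = 0 for all i): OK

Verdict: the first failing condition is dual_feasibility -> dual.

dual


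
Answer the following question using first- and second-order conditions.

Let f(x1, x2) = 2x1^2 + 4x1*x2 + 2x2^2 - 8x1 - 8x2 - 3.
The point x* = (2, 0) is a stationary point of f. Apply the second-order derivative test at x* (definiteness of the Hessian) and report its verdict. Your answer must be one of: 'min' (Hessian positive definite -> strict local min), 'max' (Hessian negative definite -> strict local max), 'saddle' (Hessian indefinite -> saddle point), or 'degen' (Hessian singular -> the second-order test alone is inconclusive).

Compute the Hessian H = grad^2 f:
  H = [[4, 4], [4, 4]]
Verify stationarity: grad f(x*) = H x* + g = (0, 0).
Eigenvalues of H: 0, 8.
H has a zero eigenvalue (singular; positive semidefinite but not definite), so H is neither positive definite, negative definite, nor indefinite. The second-order test alone is inconclusive -> degen.
(Indeed, f is constant along the null direction of H through x*, so x* is not a strict local extremum.)

degen


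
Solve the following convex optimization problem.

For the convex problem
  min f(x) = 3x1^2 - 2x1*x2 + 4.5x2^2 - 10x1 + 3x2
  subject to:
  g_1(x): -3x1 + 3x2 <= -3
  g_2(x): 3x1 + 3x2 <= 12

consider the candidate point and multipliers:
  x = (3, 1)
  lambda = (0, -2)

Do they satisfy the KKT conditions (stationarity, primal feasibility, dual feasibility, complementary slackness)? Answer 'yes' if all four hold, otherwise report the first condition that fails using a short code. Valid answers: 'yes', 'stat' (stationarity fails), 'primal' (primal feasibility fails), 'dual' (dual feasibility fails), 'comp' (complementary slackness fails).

Gradient of f: grad f(x) = Q x + c = (6, 6)
Constraint values g_i(x) = a_i^T x - b_i:
  g_1((3, 1)) = -3
  g_2((3, 1)) = 0
Stationarity residual: grad f(x) + sum_i lambda_i a_i = (0, 0)
  -> stationarity OK
Primal feasibility (all g_i <= 0): OK
Dual feasibility (all lambda_i >= 0): FAILS
Complementary slackness (lambda_i * g_i(x) = 0 for all i): OK

Verdict: the first failing condition is dual_feasibility -> dual.

dual


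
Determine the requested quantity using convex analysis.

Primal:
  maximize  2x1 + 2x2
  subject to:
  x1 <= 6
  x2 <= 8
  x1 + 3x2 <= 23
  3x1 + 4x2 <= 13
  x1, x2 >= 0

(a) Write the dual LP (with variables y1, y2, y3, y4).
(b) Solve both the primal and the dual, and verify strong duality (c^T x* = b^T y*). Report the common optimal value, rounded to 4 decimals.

The standard primal-dual pair for 'max c^T x s.t. A x <= b, x >= 0' is:
  Dual:  min b^T y  s.t.  A^T y >= c,  y >= 0.

So the dual LP is:
  minimize  6y1 + 8y2 + 23y3 + 13y4
  subject to:
    y1 + y3 + 3y4 >= 2
    y2 + 3y3 + 4y4 >= 2
    y1, y2, y3, y4 >= 0

Solving the primal: x* = (4.3333, 0).
  primal value c^T x* = 8.6667.
Solving the dual: y* = (0, 0, 0, 0.6667).
  dual value b^T y* = 8.6667.
Strong duality: c^T x* = b^T y*. Confirmed.

8.6667


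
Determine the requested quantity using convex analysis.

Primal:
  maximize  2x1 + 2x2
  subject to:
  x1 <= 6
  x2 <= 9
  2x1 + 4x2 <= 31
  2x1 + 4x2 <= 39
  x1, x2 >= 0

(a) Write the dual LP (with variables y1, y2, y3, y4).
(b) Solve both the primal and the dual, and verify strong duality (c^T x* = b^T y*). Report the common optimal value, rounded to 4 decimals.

The standard primal-dual pair for 'max c^T x s.t. A x <= b, x >= 0' is:
  Dual:  min b^T y  s.t.  A^T y >= c,  y >= 0.

So the dual LP is:
  minimize  6y1 + 9y2 + 31y3 + 39y4
  subject to:
    y1 + 2y3 + 2y4 >= 2
    y2 + 4y3 + 4y4 >= 2
    y1, y2, y3, y4 >= 0

Solving the primal: x* = (6, 4.75).
  primal value c^T x* = 21.5.
Solving the dual: y* = (1, 0, 0.5, 0).
  dual value b^T y* = 21.5.
Strong duality: c^T x* = b^T y*. Confirmed.

21.5


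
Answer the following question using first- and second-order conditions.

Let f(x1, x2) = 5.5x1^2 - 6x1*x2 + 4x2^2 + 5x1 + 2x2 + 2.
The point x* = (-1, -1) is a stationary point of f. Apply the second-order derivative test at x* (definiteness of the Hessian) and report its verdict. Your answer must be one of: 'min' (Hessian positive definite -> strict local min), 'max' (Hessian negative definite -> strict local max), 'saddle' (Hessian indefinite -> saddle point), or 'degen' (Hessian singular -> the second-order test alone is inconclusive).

Compute the Hessian H = grad^2 f:
  H = [[11, -6], [-6, 8]]
Verify stationarity: grad f(x*) = H x* + g = (0, 0).
Eigenvalues of H: 3.3153, 15.6847.
Both eigenvalues > 0, so H is positive definite -> x* is a strict local min.

min


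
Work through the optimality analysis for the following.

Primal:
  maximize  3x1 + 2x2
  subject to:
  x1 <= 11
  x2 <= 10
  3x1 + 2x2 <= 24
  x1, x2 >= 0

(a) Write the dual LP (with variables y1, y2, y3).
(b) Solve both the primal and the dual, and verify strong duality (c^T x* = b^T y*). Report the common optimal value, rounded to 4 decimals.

The standard primal-dual pair for 'max c^T x s.t. A x <= b, x >= 0' is:
  Dual:  min b^T y  s.t.  A^T y >= c,  y >= 0.

So the dual LP is:
  minimize  11y1 + 10y2 + 24y3
  subject to:
    y1 + 3y3 >= 3
    y2 + 2y3 >= 2
    y1, y2, y3 >= 0

Solving the primal: x* = (8, 0).
  primal value c^T x* = 24.
Solving the dual: y* = (0, 0, 1).
  dual value b^T y* = 24.
Strong duality: c^T x* = b^T y*. Confirmed.

24


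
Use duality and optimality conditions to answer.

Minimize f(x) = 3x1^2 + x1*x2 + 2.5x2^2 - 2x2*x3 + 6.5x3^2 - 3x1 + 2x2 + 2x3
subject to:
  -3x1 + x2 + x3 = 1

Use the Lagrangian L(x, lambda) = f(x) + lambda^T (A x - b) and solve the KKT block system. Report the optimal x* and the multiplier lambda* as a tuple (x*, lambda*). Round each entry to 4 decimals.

Form the Lagrangian:
  L(x, lambda) = (1/2) x^T Q x + c^T x + lambda^T (A x - b)
Stationarity (grad_x L = 0): Q x + c + A^T lambda = 0.
Primal feasibility: A x = b.

This gives the KKT block system:
  [ Q   A^T ] [ x     ]   [-c ]
  [ A    0  ] [ lambda ] = [ b ]

Solving the linear system:
  x*      = (-0.3429, -0.0039, -0.0247)
  lambda* = (-1.687)
  f(x*)   = 1.3292

x* = (-0.3429, -0.0039, -0.0247), lambda* = (-1.687)


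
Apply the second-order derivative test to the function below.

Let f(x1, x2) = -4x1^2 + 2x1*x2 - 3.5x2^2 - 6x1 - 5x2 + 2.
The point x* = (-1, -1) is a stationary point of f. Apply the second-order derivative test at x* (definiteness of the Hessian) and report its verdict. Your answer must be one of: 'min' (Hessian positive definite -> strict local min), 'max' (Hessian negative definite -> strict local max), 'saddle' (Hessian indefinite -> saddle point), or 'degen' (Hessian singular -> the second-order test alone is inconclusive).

Compute the Hessian H = grad^2 f:
  H = [[-8, 2], [2, -7]]
Verify stationarity: grad f(x*) = H x* + g = (0, 0).
Eigenvalues of H: -9.5616, -5.4384.
Both eigenvalues < 0, so H is negative definite -> x* is a strict local max.

max


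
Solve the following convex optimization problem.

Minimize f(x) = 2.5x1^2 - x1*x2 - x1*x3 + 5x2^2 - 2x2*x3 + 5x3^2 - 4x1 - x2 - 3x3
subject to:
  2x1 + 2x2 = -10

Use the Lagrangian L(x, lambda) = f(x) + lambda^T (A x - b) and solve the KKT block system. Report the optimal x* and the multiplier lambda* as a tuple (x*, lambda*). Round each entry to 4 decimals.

Form the Lagrangian:
  L(x, lambda) = (1/2) x^T Q x + c^T x + lambda^T (A x - b)
Stationarity (grad_x L = 0): Q x + c + A^T lambda = 0.
Primal feasibility: A x = b.

This gives the KKT block system:
  [ Q   A^T ] [ x     ]   [-c ]
  [ A    0  ] [ lambda ] = [ b ]

Solving the linear system:
  x*      = (-3.0355, -1.9645, -0.3964)
  lambda* = (8.4083)
  f(x*)   = 49.6893

x* = (-3.0355, -1.9645, -0.3964), lambda* = (8.4083)


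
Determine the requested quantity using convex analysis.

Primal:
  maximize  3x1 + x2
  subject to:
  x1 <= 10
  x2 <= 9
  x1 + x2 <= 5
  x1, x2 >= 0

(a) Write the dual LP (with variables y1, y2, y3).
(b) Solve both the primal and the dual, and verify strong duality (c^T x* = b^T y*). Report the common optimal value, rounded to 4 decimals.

The standard primal-dual pair for 'max c^T x s.t. A x <= b, x >= 0' is:
  Dual:  min b^T y  s.t.  A^T y >= c,  y >= 0.

So the dual LP is:
  minimize  10y1 + 9y2 + 5y3
  subject to:
    y1 + y3 >= 3
    y2 + y3 >= 1
    y1, y2, y3 >= 0

Solving the primal: x* = (5, 0).
  primal value c^T x* = 15.
Solving the dual: y* = (0, 0, 3).
  dual value b^T y* = 15.
Strong duality: c^T x* = b^T y*. Confirmed.

15


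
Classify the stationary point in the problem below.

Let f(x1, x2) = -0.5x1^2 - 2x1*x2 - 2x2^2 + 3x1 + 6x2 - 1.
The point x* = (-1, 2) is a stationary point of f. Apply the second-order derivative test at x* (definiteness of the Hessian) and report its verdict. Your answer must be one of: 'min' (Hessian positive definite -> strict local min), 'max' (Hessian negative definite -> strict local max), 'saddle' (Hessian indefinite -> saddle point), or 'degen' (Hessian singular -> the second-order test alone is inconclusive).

Compute the Hessian H = grad^2 f:
  H = [[-1, -2], [-2, -4]]
Verify stationarity: grad f(x*) = H x* + g = (0, 0).
Eigenvalues of H: -5, 0.
H has a zero eigenvalue (singular; negative semidefinite but not definite), so H is neither positive definite, negative definite, nor indefinite. The second-order test alone is inconclusive -> degen.
(Indeed, f is constant along the null direction of H through x*, so x* is not a strict local extremum.)

degen


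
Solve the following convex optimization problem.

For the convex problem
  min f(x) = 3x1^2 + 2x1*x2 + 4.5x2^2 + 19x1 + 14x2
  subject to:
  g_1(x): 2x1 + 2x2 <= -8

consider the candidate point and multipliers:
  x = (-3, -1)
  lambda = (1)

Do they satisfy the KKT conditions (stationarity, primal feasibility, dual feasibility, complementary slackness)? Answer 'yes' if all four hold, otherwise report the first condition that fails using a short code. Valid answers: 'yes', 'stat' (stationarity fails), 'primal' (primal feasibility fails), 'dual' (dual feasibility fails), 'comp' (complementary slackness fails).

Gradient of f: grad f(x) = Q x + c = (-1, -1)
Constraint values g_i(x) = a_i^T x - b_i:
  g_1((-3, -1)) = 0
Stationarity residual: grad f(x) + sum_i lambda_i a_i = (1, 1)
  -> stationarity FAILS
Primal feasibility (all g_i <= 0): OK
Dual feasibility (all lambda_i >= 0): OK
Complementary slackness (lambda_i * g_i(x) = 0 for all i): OK

Verdict: the first failing condition is stationarity -> stat.

stat


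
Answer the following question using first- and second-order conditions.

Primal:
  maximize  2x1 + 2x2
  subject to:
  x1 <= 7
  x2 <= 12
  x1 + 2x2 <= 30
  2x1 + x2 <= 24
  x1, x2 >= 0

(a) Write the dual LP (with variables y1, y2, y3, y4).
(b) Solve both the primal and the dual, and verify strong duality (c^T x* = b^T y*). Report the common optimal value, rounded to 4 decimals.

The standard primal-dual pair for 'max c^T x s.t. A x <= b, x >= 0' is:
  Dual:  min b^T y  s.t.  A^T y >= c,  y >= 0.

So the dual LP is:
  minimize  7y1 + 12y2 + 30y3 + 24y4
  subject to:
    y1 + y3 + 2y4 >= 2
    y2 + 2y3 + y4 >= 2
    y1, y2, y3, y4 >= 0

Solving the primal: x* = (6, 12).
  primal value c^T x* = 36.
Solving the dual: y* = (0, 1, 0, 1).
  dual value b^T y* = 36.
Strong duality: c^T x* = b^T y*. Confirmed.

36


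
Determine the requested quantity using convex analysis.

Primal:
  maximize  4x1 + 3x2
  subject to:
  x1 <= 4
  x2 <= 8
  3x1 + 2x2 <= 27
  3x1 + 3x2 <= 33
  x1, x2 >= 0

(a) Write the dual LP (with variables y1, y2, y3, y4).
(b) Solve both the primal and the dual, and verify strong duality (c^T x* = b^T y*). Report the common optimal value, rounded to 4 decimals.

The standard primal-dual pair for 'max c^T x s.t. A x <= b, x >= 0' is:
  Dual:  min b^T y  s.t.  A^T y >= c,  y >= 0.

So the dual LP is:
  minimize  4y1 + 8y2 + 27y3 + 33y4
  subject to:
    y1 + 3y3 + 3y4 >= 4
    y2 + 2y3 + 3y4 >= 3
    y1, y2, y3, y4 >= 0

Solving the primal: x* = (4, 7).
  primal value c^T x* = 37.
Solving the dual: y* = (1, 0, 0, 1).
  dual value b^T y* = 37.
Strong duality: c^T x* = b^T y*. Confirmed.

37


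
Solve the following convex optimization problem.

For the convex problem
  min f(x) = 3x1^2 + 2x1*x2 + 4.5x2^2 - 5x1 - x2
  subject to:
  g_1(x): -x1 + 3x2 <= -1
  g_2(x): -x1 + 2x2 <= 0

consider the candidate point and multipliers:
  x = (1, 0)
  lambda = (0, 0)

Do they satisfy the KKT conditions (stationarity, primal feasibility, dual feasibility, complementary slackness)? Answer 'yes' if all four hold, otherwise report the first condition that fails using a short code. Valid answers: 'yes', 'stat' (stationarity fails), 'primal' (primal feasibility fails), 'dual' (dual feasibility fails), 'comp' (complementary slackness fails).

Gradient of f: grad f(x) = Q x + c = (1, 1)
Constraint values g_i(x) = a_i^T x - b_i:
  g_1((1, 0)) = 0
  g_2((1, 0)) = -1
Stationarity residual: grad f(x) + sum_i lambda_i a_i = (1, 1)
  -> stationarity FAILS
Primal feasibility (all g_i <= 0): OK
Dual feasibility (all lambda_i >= 0): OK
Complementary slackness (lambda_i * g_i(x) = 0 for all i): OK

Verdict: the first failing condition is stationarity -> stat.

stat


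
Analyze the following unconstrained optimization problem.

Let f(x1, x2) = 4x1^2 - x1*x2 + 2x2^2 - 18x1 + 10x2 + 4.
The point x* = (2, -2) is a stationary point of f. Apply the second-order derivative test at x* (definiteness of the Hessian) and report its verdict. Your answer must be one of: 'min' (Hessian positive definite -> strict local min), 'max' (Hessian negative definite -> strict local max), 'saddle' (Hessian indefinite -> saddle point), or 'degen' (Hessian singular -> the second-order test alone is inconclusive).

Compute the Hessian H = grad^2 f:
  H = [[8, -1], [-1, 4]]
Verify stationarity: grad f(x*) = H x* + g = (0, 0).
Eigenvalues of H: 3.7639, 8.2361.
Both eigenvalues > 0, so H is positive definite -> x* is a strict local min.

min


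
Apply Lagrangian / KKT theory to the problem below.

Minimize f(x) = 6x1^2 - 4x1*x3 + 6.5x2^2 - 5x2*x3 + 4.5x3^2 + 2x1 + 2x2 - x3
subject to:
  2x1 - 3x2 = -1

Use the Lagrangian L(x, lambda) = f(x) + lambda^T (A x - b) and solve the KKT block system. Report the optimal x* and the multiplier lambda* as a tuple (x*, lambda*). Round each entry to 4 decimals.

Form the Lagrangian:
  L(x, lambda) = (1/2) x^T Q x + c^T x + lambda^T (A x - b)
Stationarity (grad_x L = 0): Q x + c + A^T lambda = 0.
Primal feasibility: A x = b.

This gives the KKT block system:
  [ Q   A^T ] [ x     ]   [-c ]
  [ A    0  ] [ lambda ] = [ b ]

Solving the linear system:
  x*      = (-0.3431, 0.1046, 0.0167)
  lambda* = (1.0921)
  f(x*)   = 0.2992

x* = (-0.3431, 0.1046, 0.0167), lambda* = (1.0921)


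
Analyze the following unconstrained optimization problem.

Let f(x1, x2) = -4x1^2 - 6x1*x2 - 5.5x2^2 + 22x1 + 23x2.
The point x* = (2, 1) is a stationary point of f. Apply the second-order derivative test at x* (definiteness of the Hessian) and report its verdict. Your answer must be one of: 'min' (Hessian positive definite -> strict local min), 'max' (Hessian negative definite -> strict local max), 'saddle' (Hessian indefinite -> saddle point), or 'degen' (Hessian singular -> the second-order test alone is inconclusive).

Compute the Hessian H = grad^2 f:
  H = [[-8, -6], [-6, -11]]
Verify stationarity: grad f(x*) = H x* + g = (0, 0).
Eigenvalues of H: -15.6847, -3.3153.
Both eigenvalues < 0, so H is negative definite -> x* is a strict local max.

max


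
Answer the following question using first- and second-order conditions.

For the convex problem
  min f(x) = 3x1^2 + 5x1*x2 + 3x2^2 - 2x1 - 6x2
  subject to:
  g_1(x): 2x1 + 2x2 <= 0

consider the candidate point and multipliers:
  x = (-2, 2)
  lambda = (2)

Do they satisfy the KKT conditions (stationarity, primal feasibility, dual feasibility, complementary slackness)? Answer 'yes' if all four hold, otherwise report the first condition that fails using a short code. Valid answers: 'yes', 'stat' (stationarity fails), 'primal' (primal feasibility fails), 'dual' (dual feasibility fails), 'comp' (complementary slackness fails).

Gradient of f: grad f(x) = Q x + c = (-4, -4)
Constraint values g_i(x) = a_i^T x - b_i:
  g_1((-2, 2)) = 0
Stationarity residual: grad f(x) + sum_i lambda_i a_i = (0, 0)
  -> stationarity OK
Primal feasibility (all g_i <= 0): OK
Dual feasibility (all lambda_i >= 0): OK
Complementary slackness (lambda_i * g_i(x) = 0 for all i): OK

Verdict: yes, KKT holds.

yes


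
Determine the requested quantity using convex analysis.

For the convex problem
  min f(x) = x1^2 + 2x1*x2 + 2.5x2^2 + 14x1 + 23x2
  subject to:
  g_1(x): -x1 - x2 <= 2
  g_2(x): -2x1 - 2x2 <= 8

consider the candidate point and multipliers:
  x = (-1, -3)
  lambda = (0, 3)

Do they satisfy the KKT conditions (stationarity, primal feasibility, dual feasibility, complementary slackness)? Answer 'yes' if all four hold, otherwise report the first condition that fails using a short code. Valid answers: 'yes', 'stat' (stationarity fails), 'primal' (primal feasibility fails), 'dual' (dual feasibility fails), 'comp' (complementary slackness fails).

Gradient of f: grad f(x) = Q x + c = (6, 6)
Constraint values g_i(x) = a_i^T x - b_i:
  g_1((-1, -3)) = 2
  g_2((-1, -3)) = 0
Stationarity residual: grad f(x) + sum_i lambda_i a_i = (0, 0)
  -> stationarity OK
Primal feasibility (all g_i <= 0): FAILS
Dual feasibility (all lambda_i >= 0): OK
Complementary slackness (lambda_i * g_i(x) = 0 for all i): OK

Verdict: the first failing condition is primal_feasibility -> primal.

primal


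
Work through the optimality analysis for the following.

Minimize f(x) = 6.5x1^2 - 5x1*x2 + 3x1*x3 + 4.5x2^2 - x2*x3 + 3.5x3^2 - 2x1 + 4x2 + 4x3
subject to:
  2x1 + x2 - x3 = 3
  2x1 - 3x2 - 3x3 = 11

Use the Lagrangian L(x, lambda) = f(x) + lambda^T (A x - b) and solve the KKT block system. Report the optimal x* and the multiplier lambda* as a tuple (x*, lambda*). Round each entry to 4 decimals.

Form the Lagrangian:
  L(x, lambda) = (1/2) x^T Q x + c^T x + lambda^T (A x - b)
Stationarity (grad_x L = 0): Q x + c + A^T lambda = 0.
Primal feasibility: A x = b.

This gives the KKT block system:
  [ Q   A^T ] [ x     ]   [-c ]
  [ A    0  ] [ lambda ] = [ b ]

Solving the linear system:
  x*      = (0.8402, -0.8935, -2.2131)
  lambda* = (-1.0242, -2.3511)
  f(x*)   = 7.414

x* = (0.8402, -0.8935, -2.2131), lambda* = (-1.0242, -2.3511)


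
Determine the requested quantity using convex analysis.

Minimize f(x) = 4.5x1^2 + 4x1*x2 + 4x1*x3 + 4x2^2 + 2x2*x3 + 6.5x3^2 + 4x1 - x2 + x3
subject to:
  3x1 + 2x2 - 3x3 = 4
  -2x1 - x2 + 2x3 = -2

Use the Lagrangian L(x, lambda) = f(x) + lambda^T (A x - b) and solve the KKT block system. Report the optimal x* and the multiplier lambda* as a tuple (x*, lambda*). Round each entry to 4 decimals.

Form the Lagrangian:
  L(x, lambda) = (1/2) x^T Q x + c^T x + lambda^T (A x - b)
Stationarity (grad_x L = 0): Q x + c + A^T lambda = 0.
Primal feasibility: A x = b.

This gives the KKT block system:
  [ Q   A^T ] [ x     ]   [-c ]
  [ A    0  ] [ lambda ] = [ b ]

Solving the linear system:
  x*      = (-0.5667, 2, -0.5667)
  lambda* = (-18.5667, -25.5333)
  f(x*)   = 9.1833

x* = (-0.5667, 2, -0.5667), lambda* = (-18.5667, -25.5333)


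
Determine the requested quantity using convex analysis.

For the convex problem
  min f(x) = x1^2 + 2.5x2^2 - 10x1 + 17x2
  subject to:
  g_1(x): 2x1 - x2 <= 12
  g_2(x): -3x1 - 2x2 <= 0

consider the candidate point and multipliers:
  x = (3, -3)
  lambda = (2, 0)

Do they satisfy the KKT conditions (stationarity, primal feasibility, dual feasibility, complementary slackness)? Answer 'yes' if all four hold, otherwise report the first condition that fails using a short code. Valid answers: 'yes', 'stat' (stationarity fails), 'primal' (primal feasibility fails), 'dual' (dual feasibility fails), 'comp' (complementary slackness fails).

Gradient of f: grad f(x) = Q x + c = (-4, 2)
Constraint values g_i(x) = a_i^T x - b_i:
  g_1((3, -3)) = -3
  g_2((3, -3)) = -3
Stationarity residual: grad f(x) + sum_i lambda_i a_i = (0, 0)
  -> stationarity OK
Primal feasibility (all g_i <= 0): OK
Dual feasibility (all lambda_i >= 0): OK
Complementary slackness (lambda_i * g_i(x) = 0 for all i): FAILS

Verdict: the first failing condition is complementary_slackness -> comp.

comp


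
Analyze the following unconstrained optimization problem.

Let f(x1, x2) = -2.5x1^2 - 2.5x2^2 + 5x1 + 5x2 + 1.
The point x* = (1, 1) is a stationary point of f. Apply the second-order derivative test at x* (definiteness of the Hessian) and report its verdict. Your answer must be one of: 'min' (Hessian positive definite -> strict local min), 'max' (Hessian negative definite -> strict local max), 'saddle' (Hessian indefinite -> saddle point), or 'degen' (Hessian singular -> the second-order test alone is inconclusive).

Compute the Hessian H = grad^2 f:
  H = [[-5, 0], [0, -5]]
Verify stationarity: grad f(x*) = H x* + g = (0, 0).
Eigenvalues of H: -5, -5.
Both eigenvalues < 0, so H is negative definite -> x* is a strict local max.

max


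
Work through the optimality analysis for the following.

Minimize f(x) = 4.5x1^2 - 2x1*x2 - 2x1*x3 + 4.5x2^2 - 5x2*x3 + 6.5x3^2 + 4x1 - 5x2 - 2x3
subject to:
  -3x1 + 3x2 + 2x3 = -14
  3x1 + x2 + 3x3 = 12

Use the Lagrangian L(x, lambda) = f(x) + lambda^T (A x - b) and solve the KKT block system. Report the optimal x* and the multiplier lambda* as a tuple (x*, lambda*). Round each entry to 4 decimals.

Form the Lagrangian:
  L(x, lambda) = (1/2) x^T Q x + c^T x + lambda^T (A x - b)
Stationarity (grad_x L = 0): Q x + c + A^T lambda = 0.
Primal feasibility: A x = b.

This gives the KKT block system:
  [ Q   A^T ] [ x     ]   [-c ]
  [ A    0  ] [ lambda ] = [ b ]

Solving the linear system:
  x*      = (4.0233, -0.8072, 0.2458)
  lambda* = (8.8295, -4.948)
  f(x*)   = 101.3134

x* = (4.0233, -0.8072, 0.2458), lambda* = (8.8295, -4.948)


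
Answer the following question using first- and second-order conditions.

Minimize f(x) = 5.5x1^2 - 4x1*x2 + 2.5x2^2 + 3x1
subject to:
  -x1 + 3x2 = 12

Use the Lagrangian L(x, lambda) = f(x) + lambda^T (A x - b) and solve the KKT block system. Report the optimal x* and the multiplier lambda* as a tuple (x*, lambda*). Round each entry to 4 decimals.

Form the Lagrangian:
  L(x, lambda) = (1/2) x^T Q x + c^T x + lambda^T (A x - b)
Stationarity (grad_x L = 0): Q x + c + A^T lambda = 0.
Primal feasibility: A x = b.

This gives the KKT block system:
  [ Q   A^T ] [ x     ]   [-c ]
  [ A    0  ] [ lambda ] = [ b ]

Solving the linear system:
  x*      = (0.7125, 4.2375)
  lambda* = (-6.1125)
  f(x*)   = 37.7438

x* = (0.7125, 4.2375), lambda* = (-6.1125)


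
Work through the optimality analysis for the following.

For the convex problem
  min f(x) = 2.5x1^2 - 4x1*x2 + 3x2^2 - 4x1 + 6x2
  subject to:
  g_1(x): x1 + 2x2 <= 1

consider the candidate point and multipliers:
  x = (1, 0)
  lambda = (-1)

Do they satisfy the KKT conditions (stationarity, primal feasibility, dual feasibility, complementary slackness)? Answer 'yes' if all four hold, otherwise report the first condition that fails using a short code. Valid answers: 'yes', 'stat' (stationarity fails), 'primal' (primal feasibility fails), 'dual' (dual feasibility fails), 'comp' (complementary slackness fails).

Gradient of f: grad f(x) = Q x + c = (1, 2)
Constraint values g_i(x) = a_i^T x - b_i:
  g_1((1, 0)) = 0
Stationarity residual: grad f(x) + sum_i lambda_i a_i = (0, 0)
  -> stationarity OK
Primal feasibility (all g_i <= 0): OK
Dual feasibility (all lambda_i >= 0): FAILS
Complementary slackness (lambda_i * g_i(x) = 0 for all i): OK

Verdict: the first failing condition is dual_feasibility -> dual.

dual


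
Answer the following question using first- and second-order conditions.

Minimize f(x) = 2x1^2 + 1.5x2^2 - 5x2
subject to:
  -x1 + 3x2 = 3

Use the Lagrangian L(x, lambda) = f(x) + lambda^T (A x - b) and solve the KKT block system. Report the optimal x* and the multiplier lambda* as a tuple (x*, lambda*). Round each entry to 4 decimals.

Form the Lagrangian:
  L(x, lambda) = (1/2) x^T Q x + c^T x + lambda^T (A x - b)
Stationarity (grad_x L = 0): Q x + c + A^T lambda = 0.
Primal feasibility: A x = b.

This gives the KKT block system:
  [ Q   A^T ] [ x     ]   [-c ]
  [ A    0  ] [ lambda ] = [ b ]

Solving the linear system:
  x*      = (0.1538, 1.0513)
  lambda* = (0.6154)
  f(x*)   = -3.5513

x* = (0.1538, 1.0513), lambda* = (0.6154)


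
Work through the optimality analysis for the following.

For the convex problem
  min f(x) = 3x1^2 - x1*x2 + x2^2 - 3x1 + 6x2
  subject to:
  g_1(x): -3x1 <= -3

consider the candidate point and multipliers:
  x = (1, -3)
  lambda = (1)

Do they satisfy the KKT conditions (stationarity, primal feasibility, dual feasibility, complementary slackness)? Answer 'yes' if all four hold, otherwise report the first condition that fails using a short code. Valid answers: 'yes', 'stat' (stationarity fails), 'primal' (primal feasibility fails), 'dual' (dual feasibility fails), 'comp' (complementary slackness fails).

Gradient of f: grad f(x) = Q x + c = (6, -1)
Constraint values g_i(x) = a_i^T x - b_i:
  g_1((1, -3)) = 0
Stationarity residual: grad f(x) + sum_i lambda_i a_i = (3, -1)
  -> stationarity FAILS
Primal feasibility (all g_i <= 0): OK
Dual feasibility (all lambda_i >= 0): OK
Complementary slackness (lambda_i * g_i(x) = 0 for all i): OK

Verdict: the first failing condition is stationarity -> stat.

stat


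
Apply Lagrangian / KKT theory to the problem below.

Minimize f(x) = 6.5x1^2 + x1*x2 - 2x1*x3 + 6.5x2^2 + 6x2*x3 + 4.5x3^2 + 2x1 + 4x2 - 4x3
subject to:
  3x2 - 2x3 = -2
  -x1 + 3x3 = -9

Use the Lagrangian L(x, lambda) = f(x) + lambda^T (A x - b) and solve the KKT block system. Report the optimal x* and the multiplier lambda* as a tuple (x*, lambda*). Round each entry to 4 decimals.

Form the Lagrangian:
  L(x, lambda) = (1/2) x^T Q x + c^T x + lambda^T (A x - b)
Stationarity (grad_x L = 0): Q x + c + A^T lambda = 0.
Primal feasibility: A x = b.

This gives the KKT block system:
  [ Q   A^T ] [ x     ]   [-c ]
  [ A    0  ] [ lambda ] = [ b ]

Solving the linear system:
  x*      = (1.4444, -2.3457, -2.5185)
  lambda* = (13.387, 23.468)
  f(x*)   = 120.7829

x* = (1.4444, -2.3457, -2.5185), lambda* = (13.387, 23.468)


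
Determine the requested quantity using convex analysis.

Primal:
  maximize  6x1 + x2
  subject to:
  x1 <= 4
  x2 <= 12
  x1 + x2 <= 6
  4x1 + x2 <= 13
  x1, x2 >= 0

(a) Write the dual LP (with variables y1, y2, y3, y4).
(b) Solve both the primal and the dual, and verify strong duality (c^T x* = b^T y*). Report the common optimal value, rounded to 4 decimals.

The standard primal-dual pair for 'max c^T x s.t. A x <= b, x >= 0' is:
  Dual:  min b^T y  s.t.  A^T y >= c,  y >= 0.

So the dual LP is:
  minimize  4y1 + 12y2 + 6y3 + 13y4
  subject to:
    y1 + y3 + 4y4 >= 6
    y2 + y3 + y4 >= 1
    y1, y2, y3, y4 >= 0

Solving the primal: x* = (3.25, 0).
  primal value c^T x* = 19.5.
Solving the dual: y* = (0, 0, 0, 1.5).
  dual value b^T y* = 19.5.
Strong duality: c^T x* = b^T y*. Confirmed.

19.5


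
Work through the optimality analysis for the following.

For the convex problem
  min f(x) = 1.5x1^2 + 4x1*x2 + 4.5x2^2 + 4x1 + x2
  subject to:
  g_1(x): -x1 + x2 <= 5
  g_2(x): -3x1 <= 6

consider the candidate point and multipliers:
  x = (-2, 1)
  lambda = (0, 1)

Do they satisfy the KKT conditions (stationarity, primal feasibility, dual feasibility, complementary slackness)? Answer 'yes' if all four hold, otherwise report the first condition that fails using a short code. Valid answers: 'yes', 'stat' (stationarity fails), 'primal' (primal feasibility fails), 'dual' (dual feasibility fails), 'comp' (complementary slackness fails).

Gradient of f: grad f(x) = Q x + c = (2, 2)
Constraint values g_i(x) = a_i^T x - b_i:
  g_1((-2, 1)) = -2
  g_2((-2, 1)) = 0
Stationarity residual: grad f(x) + sum_i lambda_i a_i = (-1, 2)
  -> stationarity FAILS
Primal feasibility (all g_i <= 0): OK
Dual feasibility (all lambda_i >= 0): OK
Complementary slackness (lambda_i * g_i(x) = 0 for all i): OK

Verdict: the first failing condition is stationarity -> stat.

stat


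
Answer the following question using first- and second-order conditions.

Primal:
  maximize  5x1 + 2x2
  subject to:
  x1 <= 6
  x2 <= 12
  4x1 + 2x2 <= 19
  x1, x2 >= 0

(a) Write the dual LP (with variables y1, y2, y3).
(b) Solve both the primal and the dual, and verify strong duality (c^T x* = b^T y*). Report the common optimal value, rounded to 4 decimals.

The standard primal-dual pair for 'max c^T x s.t. A x <= b, x >= 0' is:
  Dual:  min b^T y  s.t.  A^T y >= c,  y >= 0.

So the dual LP is:
  minimize  6y1 + 12y2 + 19y3
  subject to:
    y1 + 4y3 >= 5
    y2 + 2y3 >= 2
    y1, y2, y3 >= 0

Solving the primal: x* = (4.75, 0).
  primal value c^T x* = 23.75.
Solving the dual: y* = (0, 0, 1.25).
  dual value b^T y* = 23.75.
Strong duality: c^T x* = b^T y*. Confirmed.

23.75


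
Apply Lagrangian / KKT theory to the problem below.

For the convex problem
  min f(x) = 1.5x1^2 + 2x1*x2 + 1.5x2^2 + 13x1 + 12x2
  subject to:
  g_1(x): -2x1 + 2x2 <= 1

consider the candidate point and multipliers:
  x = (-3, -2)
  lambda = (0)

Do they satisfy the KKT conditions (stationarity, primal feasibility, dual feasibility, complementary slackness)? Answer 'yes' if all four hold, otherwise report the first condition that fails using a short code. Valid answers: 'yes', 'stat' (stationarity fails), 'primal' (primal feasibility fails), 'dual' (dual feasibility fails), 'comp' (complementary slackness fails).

Gradient of f: grad f(x) = Q x + c = (0, 0)
Constraint values g_i(x) = a_i^T x - b_i:
  g_1((-3, -2)) = 1
Stationarity residual: grad f(x) + sum_i lambda_i a_i = (0, 0)
  -> stationarity OK
Primal feasibility (all g_i <= 0): FAILS
Dual feasibility (all lambda_i >= 0): OK
Complementary slackness (lambda_i * g_i(x) = 0 for all i): OK

Verdict: the first failing condition is primal_feasibility -> primal.

primal


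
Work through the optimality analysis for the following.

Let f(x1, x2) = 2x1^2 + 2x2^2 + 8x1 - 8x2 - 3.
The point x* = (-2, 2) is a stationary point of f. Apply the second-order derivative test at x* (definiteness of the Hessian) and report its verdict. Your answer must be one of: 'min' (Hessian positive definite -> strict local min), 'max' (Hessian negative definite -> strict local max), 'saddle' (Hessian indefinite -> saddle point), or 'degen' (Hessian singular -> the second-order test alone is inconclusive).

Compute the Hessian H = grad^2 f:
  H = [[4, 0], [0, 4]]
Verify stationarity: grad f(x*) = H x* + g = (0, 0).
Eigenvalues of H: 4, 4.
Both eigenvalues > 0, so H is positive definite -> x* is a strict local min.

min


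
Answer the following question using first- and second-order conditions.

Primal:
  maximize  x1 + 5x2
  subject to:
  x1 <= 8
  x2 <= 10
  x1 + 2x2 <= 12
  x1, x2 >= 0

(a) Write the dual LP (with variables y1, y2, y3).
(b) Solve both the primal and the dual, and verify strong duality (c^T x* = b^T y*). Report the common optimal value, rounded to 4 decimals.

The standard primal-dual pair for 'max c^T x s.t. A x <= b, x >= 0' is:
  Dual:  min b^T y  s.t.  A^T y >= c,  y >= 0.

So the dual LP is:
  minimize  8y1 + 10y2 + 12y3
  subject to:
    y1 + y3 >= 1
    y2 + 2y3 >= 5
    y1, y2, y3 >= 0

Solving the primal: x* = (0, 6).
  primal value c^T x* = 30.
Solving the dual: y* = (0, 0, 2.5).
  dual value b^T y* = 30.
Strong duality: c^T x* = b^T y*. Confirmed.

30


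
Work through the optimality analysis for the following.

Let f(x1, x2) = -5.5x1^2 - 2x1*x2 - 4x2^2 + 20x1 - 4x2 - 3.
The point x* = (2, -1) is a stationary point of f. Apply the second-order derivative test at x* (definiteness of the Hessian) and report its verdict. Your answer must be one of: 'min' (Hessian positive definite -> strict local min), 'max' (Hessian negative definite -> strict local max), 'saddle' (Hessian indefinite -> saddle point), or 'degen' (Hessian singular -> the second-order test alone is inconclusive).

Compute the Hessian H = grad^2 f:
  H = [[-11, -2], [-2, -8]]
Verify stationarity: grad f(x*) = H x* + g = (0, 0).
Eigenvalues of H: -12, -7.
Both eigenvalues < 0, so H is negative definite -> x* is a strict local max.

max


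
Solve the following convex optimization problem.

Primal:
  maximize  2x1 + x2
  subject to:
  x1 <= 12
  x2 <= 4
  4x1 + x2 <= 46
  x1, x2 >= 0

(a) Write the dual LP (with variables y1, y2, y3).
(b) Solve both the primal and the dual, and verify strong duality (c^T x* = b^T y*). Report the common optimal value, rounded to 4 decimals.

The standard primal-dual pair for 'max c^T x s.t. A x <= b, x >= 0' is:
  Dual:  min b^T y  s.t.  A^T y >= c,  y >= 0.

So the dual LP is:
  minimize  12y1 + 4y2 + 46y3
  subject to:
    y1 + 4y3 >= 2
    y2 + y3 >= 1
    y1, y2, y3 >= 0

Solving the primal: x* = (10.5, 4).
  primal value c^T x* = 25.
Solving the dual: y* = (0, 0.5, 0.5).
  dual value b^T y* = 25.
Strong duality: c^T x* = b^T y*. Confirmed.

25


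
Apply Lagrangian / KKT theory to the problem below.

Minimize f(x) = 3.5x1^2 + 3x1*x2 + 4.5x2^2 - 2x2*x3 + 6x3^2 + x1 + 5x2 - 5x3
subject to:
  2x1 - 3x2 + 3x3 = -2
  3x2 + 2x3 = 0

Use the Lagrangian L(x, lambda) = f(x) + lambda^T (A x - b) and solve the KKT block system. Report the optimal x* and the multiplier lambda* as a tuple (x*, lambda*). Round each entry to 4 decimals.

Form the Lagrangian:
  L(x, lambda) = (1/2) x^T Q x + c^T x + lambda^T (A x - b)
Stationarity (grad_x L = 0): Q x + c + A^T lambda = 0.
Primal feasibility: A x = b.

This gives the KKT block system:
  [ Q   A^T ] [ x     ]   [-c ]
  [ A    0  ] [ lambda ] = [ b ]

Solving the linear system:
  x*      = (-0.7008, 0.0798, -0.1197)
  lambda* = (1.8331, 0.5481)
  f(x*)   = 1.9814

x* = (-0.7008, 0.0798, -0.1197), lambda* = (1.8331, 0.5481)


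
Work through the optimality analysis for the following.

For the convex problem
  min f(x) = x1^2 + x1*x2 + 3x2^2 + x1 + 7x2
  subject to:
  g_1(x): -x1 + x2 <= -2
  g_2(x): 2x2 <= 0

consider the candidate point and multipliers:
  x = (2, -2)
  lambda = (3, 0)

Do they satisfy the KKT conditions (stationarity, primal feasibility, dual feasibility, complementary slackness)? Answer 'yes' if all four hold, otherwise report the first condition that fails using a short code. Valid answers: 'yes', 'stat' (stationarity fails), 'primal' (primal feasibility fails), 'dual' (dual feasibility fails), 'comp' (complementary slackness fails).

Gradient of f: grad f(x) = Q x + c = (3, -3)
Constraint values g_i(x) = a_i^T x - b_i:
  g_1((2, -2)) = -2
  g_2((2, -2)) = -4
Stationarity residual: grad f(x) + sum_i lambda_i a_i = (0, 0)
  -> stationarity OK
Primal feasibility (all g_i <= 0): OK
Dual feasibility (all lambda_i >= 0): OK
Complementary slackness (lambda_i * g_i(x) = 0 for all i): FAILS

Verdict: the first failing condition is complementary_slackness -> comp.

comp


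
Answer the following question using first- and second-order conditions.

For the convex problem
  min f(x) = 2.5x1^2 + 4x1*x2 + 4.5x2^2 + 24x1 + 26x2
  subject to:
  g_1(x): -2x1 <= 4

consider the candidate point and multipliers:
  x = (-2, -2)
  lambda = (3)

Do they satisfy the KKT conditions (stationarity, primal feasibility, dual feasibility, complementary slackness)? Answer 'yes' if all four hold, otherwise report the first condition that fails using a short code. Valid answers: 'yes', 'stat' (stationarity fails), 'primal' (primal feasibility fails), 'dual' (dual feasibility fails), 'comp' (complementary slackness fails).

Gradient of f: grad f(x) = Q x + c = (6, 0)
Constraint values g_i(x) = a_i^T x - b_i:
  g_1((-2, -2)) = 0
Stationarity residual: grad f(x) + sum_i lambda_i a_i = (0, 0)
  -> stationarity OK
Primal feasibility (all g_i <= 0): OK
Dual feasibility (all lambda_i >= 0): OK
Complementary slackness (lambda_i * g_i(x) = 0 for all i): OK

Verdict: yes, KKT holds.

yes


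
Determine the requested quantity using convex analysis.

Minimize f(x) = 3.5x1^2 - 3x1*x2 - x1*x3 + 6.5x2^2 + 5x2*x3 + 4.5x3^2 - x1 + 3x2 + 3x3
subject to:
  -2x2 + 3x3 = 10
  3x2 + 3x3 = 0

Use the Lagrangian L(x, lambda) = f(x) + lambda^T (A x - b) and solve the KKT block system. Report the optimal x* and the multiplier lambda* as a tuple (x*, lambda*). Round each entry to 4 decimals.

Form the Lagrangian:
  L(x, lambda) = (1/2) x^T Q x + c^T x + lambda^T (A x - b)
Stationarity (grad_x L = 0): Q x + c + A^T lambda = 0.
Primal feasibility: A x = b.

This gives the KKT block system:
  [ Q   A^T ] [ x     ]   [-c ]
  [ A    0  ] [ lambda ] = [ b ]

Solving the linear system:
  x*      = (-0.4286, -2, 2)
  lambda* = (-4.6286, 0.819)
  f(x*)   = 23.3571

x* = (-0.4286, -2, 2), lambda* = (-4.6286, 0.819)


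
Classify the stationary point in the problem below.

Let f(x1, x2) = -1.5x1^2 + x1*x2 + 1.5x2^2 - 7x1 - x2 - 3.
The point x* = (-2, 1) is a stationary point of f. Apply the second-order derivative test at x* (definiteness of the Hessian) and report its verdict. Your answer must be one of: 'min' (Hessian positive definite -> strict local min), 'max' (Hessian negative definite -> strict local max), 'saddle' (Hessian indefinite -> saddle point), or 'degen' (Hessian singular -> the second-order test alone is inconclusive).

Compute the Hessian H = grad^2 f:
  H = [[-3, 1], [1, 3]]
Verify stationarity: grad f(x*) = H x* + g = (0, 0).
Eigenvalues of H: -3.1623, 3.1623.
Eigenvalues have mixed signs, so H is indefinite -> x* is a saddle point.

saddle


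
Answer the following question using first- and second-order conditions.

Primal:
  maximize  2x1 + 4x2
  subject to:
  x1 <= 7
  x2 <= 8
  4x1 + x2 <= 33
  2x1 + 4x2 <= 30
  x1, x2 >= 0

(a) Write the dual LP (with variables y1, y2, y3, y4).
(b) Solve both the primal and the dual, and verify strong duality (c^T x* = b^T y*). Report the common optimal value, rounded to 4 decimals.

The standard primal-dual pair for 'max c^T x s.t. A x <= b, x >= 0' is:
  Dual:  min b^T y  s.t.  A^T y >= c,  y >= 0.

So the dual LP is:
  minimize  7y1 + 8y2 + 33y3 + 30y4
  subject to:
    y1 + 4y3 + 2y4 >= 2
    y2 + y3 + 4y4 >= 4
    y1, y2, y3, y4 >= 0

Solving the primal: x* = (7, 4).
  primal value c^T x* = 30.
Solving the dual: y* = (0, 0, 0, 1).
  dual value b^T y* = 30.
Strong duality: c^T x* = b^T y*. Confirmed.

30
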